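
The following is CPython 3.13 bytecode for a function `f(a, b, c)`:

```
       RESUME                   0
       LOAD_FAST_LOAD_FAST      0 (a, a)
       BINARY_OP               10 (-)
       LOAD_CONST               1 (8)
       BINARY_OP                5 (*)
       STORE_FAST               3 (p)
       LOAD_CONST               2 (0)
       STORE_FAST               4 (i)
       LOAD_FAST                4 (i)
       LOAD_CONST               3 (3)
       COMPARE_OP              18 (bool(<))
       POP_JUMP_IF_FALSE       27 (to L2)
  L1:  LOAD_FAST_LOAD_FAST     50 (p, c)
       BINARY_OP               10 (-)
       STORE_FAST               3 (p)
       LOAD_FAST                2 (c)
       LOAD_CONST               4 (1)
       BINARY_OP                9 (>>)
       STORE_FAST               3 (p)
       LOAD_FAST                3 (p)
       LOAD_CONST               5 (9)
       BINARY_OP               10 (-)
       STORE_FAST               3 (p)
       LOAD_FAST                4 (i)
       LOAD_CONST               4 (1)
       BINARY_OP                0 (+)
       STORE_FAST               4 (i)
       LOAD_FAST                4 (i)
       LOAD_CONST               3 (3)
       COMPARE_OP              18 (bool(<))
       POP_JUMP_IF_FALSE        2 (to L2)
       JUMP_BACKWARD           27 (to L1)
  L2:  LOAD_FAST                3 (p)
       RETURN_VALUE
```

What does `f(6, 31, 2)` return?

LOAD_FAST_LOAD_FAST a,a → push 6,6
BINARY_OP - → 6 - 6 = 0
LOAD_CONST → push 8
BINARY_OP * → 0 * 8 = 0
STORE_FAST p → p=0
LOAD_CONST → push 0
STORE_FAST i → i=0
LOAD_FAST i → push 0
LOAD_CONST → push 3
COMPARE_OP bool(<) → 0 vs 3 = True
POP_JUMP_IF_FALSE → pop True; no jump
LOAD_FAST_LOAD_FAST p,c → push 0,2
BINARY_OP - → 0 - 2 = -2
STORE_FAST p → p=-2
LOAD_FAST c → push 2
LOAD_CONST → push 1
BINARY_OP >> → 2 >> 1 = 1
STORE_FAST p → p=1
LOAD_FAST p → push 1
LOAD_CONST → push 9
BINARY_OP - → 1 - 9 = -8
STORE_FAST p → p=-8
LOAD_FAST i → push 0
LOAD_CONST → push 1
BINARY_OP + → 0 + 1 = 1
STORE_FAST i → i=1
LOAD_FAST i → push 1
LOAD_CONST → push 3
COMPARE_OP bool(<) → 1 vs 3 = True
POP_JUMP_IF_FALSE → pop True; no jump
LOAD_FAST_LOAD_FAST p,c → push -8,2
BINARY_OP - → -8 - 2 = -10
STORE_FAST p → p=-10
LOAD_FAST c → push 2
LOAD_CONST → push 1
BINARY_OP >> → 2 >> 1 = 1
STORE_FAST p → p=1
LOAD_FAST p → push 1
LOAD_CONST → push 9
BINARY_OP - → 1 - 9 = -8
STORE_FAST p → p=-8
LOAD_FAST i → push 1
LOAD_CONST → push 1
BINARY_OP + → 1 + 1 = 2
STORE_FAST i → i=2
LOAD_FAST i → push 2
LOAD_CONST → push 3
COMPARE_OP bool(<) → 2 vs 3 = True
POP_JUMP_IF_FALSE → pop True; no jump
LOAD_FAST_LOAD_FAST p,c → push -8,2
BINARY_OP - → -8 - 2 = -10
STORE_FAST p → p=-10
LOAD_FAST c → push 2
LOAD_CONST → push 1
BINARY_OP >> → 2 >> 1 = 1
STORE_FAST p → p=1
LOAD_FAST p → push 1
LOAD_CONST → push 9
BINARY_OP - → 1 - 9 = -8
STORE_FAST p → p=-8
LOAD_FAST i → push 2
LOAD_CONST → push 1
BINARY_OP + → 2 + 1 = 3
STORE_FAST i → i=3
LOAD_FAST i → push 3
LOAD_CONST → push 3
COMPARE_OP bool(<) → 3 vs 3 = False
POP_JUMP_IF_FALSE → pop False; jump
LOAD_FAST p → push -8
RETURN_VALUE → return -8.

-8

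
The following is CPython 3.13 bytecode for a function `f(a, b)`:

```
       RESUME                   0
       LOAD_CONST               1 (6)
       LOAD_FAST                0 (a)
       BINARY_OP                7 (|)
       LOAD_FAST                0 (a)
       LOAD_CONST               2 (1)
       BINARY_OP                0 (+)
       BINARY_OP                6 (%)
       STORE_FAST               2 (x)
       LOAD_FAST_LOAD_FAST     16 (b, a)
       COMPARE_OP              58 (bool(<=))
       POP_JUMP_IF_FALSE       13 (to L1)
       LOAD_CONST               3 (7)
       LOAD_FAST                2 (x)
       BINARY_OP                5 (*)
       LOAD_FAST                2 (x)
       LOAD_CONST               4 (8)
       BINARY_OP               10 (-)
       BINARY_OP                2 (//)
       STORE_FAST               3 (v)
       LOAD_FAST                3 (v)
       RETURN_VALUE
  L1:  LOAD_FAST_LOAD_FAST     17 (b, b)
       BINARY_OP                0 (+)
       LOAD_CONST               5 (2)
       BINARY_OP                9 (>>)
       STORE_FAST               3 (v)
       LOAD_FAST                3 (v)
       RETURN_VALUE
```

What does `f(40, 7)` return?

-12

LOAD_CONST → push 6. Stack: [6]
LOAD_FAST a → push 40. Stack: [6, 40]
BINARY_OP | → 6 | 40 = 46. Stack: [46]
LOAD_FAST a → push 40. Stack: [46, 40]
LOAD_CONST → push 1. Stack: [46, 40, 1]
BINARY_OP + → 40 + 1 = 41. Stack: [46, 41]
BINARY_OP % → 46 % 41 = 5. Stack: [5]
STORE_FAST x → x=5. Stack: []
LOAD_FAST_LOAD_FAST b,a → push 7,40. Stack: [7, 40]
COMPARE_OP bool(<=) → 7 vs 40 = True. Stack: [True]
POP_JUMP_IF_FALSE → pop True; no jump. Stack: []
LOAD_CONST → push 7. Stack: [7]
LOAD_FAST x → push 5. Stack: [7, 5]
BINARY_OP * → 7 * 5 = 35. Stack: [35]
LOAD_FAST x → push 5. Stack: [35, 5]
LOAD_CONST → push 8. Stack: [35, 5, 8]
BINARY_OP - → 5 - 8 = -3. Stack: [35, -3]
BINARY_OP // → 35 // -3 = -12. Stack: [-12]
STORE_FAST v → v=-12. Stack: []
LOAD_FAST v → push -12. Stack: [-12]
RETURN_VALUE → return -12.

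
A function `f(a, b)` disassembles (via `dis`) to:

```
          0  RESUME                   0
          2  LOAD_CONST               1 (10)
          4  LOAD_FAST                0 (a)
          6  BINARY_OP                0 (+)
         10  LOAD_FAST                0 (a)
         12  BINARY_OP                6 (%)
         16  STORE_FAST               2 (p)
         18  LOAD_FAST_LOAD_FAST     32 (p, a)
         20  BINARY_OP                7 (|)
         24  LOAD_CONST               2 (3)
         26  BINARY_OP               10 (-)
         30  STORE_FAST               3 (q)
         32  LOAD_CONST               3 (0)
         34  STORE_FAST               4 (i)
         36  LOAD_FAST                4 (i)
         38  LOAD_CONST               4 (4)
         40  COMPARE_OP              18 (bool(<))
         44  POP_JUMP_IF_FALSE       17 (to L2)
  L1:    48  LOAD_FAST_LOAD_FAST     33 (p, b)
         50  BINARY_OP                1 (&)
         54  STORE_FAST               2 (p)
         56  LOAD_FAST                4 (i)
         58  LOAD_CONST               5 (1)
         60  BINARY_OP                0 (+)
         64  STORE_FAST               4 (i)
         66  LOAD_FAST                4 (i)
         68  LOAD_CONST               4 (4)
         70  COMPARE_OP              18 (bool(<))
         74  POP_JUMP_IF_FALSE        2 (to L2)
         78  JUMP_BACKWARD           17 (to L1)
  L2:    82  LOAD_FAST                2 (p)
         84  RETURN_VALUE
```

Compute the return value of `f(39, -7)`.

LOAD_CONST → push 10. Stack: [10]
LOAD_FAST a → push 39. Stack: [10, 39]
BINARY_OP + → 10 + 39 = 49. Stack: [49]
LOAD_FAST a → push 39. Stack: [49, 39]
BINARY_OP % → 49 % 39 = 10. Stack: [10]
STORE_FAST p → p=10. Stack: []
LOAD_FAST_LOAD_FAST p,a → push 10,39. Stack: [10, 39]
BINARY_OP | → 10 | 39 = 47. Stack: [47]
LOAD_CONST → push 3. Stack: [47, 3]
BINARY_OP - → 47 - 3 = 44. Stack: [44]
STORE_FAST q → q=44. Stack: []
LOAD_CONST → push 0. Stack: [0]
STORE_FAST i → i=0. Stack: []
LOAD_FAST i → push 0. Stack: [0]
LOAD_CONST → push 4. Stack: [0, 4]
COMPARE_OP bool(<) → 0 vs 4 = True. Stack: [True]
POP_JUMP_IF_FALSE → pop True; no jump. Stack: []
LOAD_FAST_LOAD_FAST p,b → push 10,-7. Stack: [10, -7]
BINARY_OP & → 10 & -7 = 8. Stack: [8]
STORE_FAST p → p=8. Stack: []
LOAD_FAST i → push 0. Stack: [0]
LOAD_CONST → push 1. Stack: [0, 1]
BINARY_OP + → 0 + 1 = 1. Stack: [1]
STORE_FAST i → i=1. Stack: []
LOAD_FAST i → push 1. Stack: [1]
LOAD_CONST → push 4. Stack: [1, 4]
COMPARE_OP bool(<) → 1 vs 4 = True. Stack: [True]
POP_JUMP_IF_FALSE → pop True; no jump. Stack: []
LOAD_FAST_LOAD_FAST p,b → push 8,-7. Stack: [8, -7]
BINARY_OP & → 8 & -7 = 8. Stack: [8]
STORE_FAST p → p=8. Stack: []
LOAD_FAST i → push 1. Stack: [1]
LOAD_CONST → push 1. Stack: [1, 1]
BINARY_OP + → 1 + 1 = 2. Stack: [2]
STORE_FAST i → i=2. Stack: []
LOAD_FAST i → push 2. Stack: [2]
LOAD_CONST → push 4. Stack: [2, 4]
COMPARE_OP bool(<) → 2 vs 4 = True. Stack: [True]
POP_JUMP_IF_FALSE → pop True; no jump. Stack: []
LOAD_FAST_LOAD_FAST p,b → push 8,-7. Stack: [8, -7]
BINARY_OP & → 8 & -7 = 8. Stack: [8]
STORE_FAST p → p=8. Stack: []
LOAD_FAST i → push 2. Stack: [2]
LOAD_CONST → push 1. Stack: [2, 1]
BINARY_OP + → 2 + 1 = 3. Stack: [3]
STORE_FAST i → i=3. Stack: []
LOAD_FAST i → push 3. Stack: [3]
LOAD_CONST → push 4. Stack: [3, 4]
COMPARE_OP bool(<) → 3 vs 4 = True. Stack: [True]
POP_JUMP_IF_FALSE → pop True; no jump. Stack: []
LOAD_FAST_LOAD_FAST p,b → push 8,-7. Stack: [8, -7]
BINARY_OP & → 8 & -7 = 8. Stack: [8]
STORE_FAST p → p=8. Stack: []
LOAD_FAST i → push 3. Stack: [3]
LOAD_CONST → push 1. Stack: [3, 1]
BINARY_OP + → 3 + 1 = 4. Stack: [4]
STORE_FAST i → i=4. Stack: []
LOAD_FAST i → push 4. Stack: [4]
LOAD_CONST → push 4. Stack: [4, 4]
COMPARE_OP bool(<) → 4 vs 4 = False. Stack: [False]
POP_JUMP_IF_FALSE → pop False; jump. Stack: []
LOAD_FAST p → push 8. Stack: [8]
RETURN_VALUE → return 8.

8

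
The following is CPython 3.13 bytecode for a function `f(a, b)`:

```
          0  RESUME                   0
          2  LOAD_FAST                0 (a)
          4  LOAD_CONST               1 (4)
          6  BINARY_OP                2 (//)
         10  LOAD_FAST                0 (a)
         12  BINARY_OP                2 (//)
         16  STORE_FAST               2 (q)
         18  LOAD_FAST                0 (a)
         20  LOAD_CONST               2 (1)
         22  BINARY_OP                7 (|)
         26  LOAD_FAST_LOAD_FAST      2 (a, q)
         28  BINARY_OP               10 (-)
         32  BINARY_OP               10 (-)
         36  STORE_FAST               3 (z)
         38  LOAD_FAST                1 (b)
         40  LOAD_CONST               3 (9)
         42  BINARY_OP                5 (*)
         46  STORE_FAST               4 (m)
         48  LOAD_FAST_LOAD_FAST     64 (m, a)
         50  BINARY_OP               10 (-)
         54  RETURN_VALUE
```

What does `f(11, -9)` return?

LOAD_FAST a → push 11. Stack: [11]
LOAD_CONST → push 4. Stack: [11, 4]
BINARY_OP // → 11 // 4 = 2. Stack: [2]
LOAD_FAST a → push 11. Stack: [2, 11]
BINARY_OP // → 2 // 11 = 0. Stack: [0]
STORE_FAST q → q=0. Stack: []
LOAD_FAST a → push 11. Stack: [11]
LOAD_CONST → push 1. Stack: [11, 1]
BINARY_OP | → 11 | 1 = 11. Stack: [11]
LOAD_FAST_LOAD_FAST a,q → push 11,0. Stack: [11, 11, 0]
BINARY_OP - → 11 - 0 = 11. Stack: [11, 11]
BINARY_OP - → 11 - 11 = 0. Stack: [0]
STORE_FAST z → z=0. Stack: []
LOAD_FAST b → push -9. Stack: [-9]
LOAD_CONST → push 9. Stack: [-9, 9]
BINARY_OP * → -9 * 9 = -81. Stack: [-81]
STORE_FAST m → m=-81. Stack: []
LOAD_FAST_LOAD_FAST m,a → push -81,11. Stack: [-81, 11]
BINARY_OP - → -81 - 11 = -92. Stack: [-92]
RETURN_VALUE → return -92.

-92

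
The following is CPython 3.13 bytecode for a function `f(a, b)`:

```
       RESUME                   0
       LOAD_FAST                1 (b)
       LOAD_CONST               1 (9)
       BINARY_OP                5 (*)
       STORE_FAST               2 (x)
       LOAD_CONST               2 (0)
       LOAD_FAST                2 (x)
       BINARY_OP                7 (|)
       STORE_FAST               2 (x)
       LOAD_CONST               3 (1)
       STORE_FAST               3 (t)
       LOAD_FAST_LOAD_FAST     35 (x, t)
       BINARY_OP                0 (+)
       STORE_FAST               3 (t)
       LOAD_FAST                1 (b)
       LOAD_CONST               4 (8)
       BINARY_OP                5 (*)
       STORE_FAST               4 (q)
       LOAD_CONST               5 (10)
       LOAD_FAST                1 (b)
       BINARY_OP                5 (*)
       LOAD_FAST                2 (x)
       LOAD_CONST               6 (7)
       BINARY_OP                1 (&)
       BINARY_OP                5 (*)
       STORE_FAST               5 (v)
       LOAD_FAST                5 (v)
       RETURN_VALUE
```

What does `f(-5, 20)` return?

LOAD_FAST b → push 20. Stack: [20]
LOAD_CONST → push 9. Stack: [20, 9]
BINARY_OP * → 20 * 9 = 180. Stack: [180]
STORE_FAST x → x=180. Stack: []
LOAD_CONST → push 0. Stack: [0]
LOAD_FAST x → push 180. Stack: [0, 180]
BINARY_OP | → 0 | 180 = 180. Stack: [180]
STORE_FAST x → x=180. Stack: []
LOAD_CONST → push 1. Stack: [1]
STORE_FAST t → t=1. Stack: []
LOAD_FAST_LOAD_FAST x,t → push 180,1. Stack: [180, 1]
BINARY_OP + → 180 + 1 = 181. Stack: [181]
STORE_FAST t → t=181. Stack: []
LOAD_FAST b → push 20. Stack: [20]
LOAD_CONST → push 8. Stack: [20, 8]
BINARY_OP * → 20 * 8 = 160. Stack: [160]
STORE_FAST q → q=160. Stack: []
LOAD_CONST → push 10. Stack: [10]
LOAD_FAST b → push 20. Stack: [10, 20]
BINARY_OP * → 10 * 20 = 200. Stack: [200]
LOAD_FAST x → push 180. Stack: [200, 180]
LOAD_CONST → push 7. Stack: [200, 180, 7]
BINARY_OP & → 180 & 7 = 4. Stack: [200, 4]
BINARY_OP * → 200 * 4 = 800. Stack: [800]
STORE_FAST v → v=800. Stack: []
LOAD_FAST v → push 800. Stack: [800]
RETURN_VALUE → return 800.

800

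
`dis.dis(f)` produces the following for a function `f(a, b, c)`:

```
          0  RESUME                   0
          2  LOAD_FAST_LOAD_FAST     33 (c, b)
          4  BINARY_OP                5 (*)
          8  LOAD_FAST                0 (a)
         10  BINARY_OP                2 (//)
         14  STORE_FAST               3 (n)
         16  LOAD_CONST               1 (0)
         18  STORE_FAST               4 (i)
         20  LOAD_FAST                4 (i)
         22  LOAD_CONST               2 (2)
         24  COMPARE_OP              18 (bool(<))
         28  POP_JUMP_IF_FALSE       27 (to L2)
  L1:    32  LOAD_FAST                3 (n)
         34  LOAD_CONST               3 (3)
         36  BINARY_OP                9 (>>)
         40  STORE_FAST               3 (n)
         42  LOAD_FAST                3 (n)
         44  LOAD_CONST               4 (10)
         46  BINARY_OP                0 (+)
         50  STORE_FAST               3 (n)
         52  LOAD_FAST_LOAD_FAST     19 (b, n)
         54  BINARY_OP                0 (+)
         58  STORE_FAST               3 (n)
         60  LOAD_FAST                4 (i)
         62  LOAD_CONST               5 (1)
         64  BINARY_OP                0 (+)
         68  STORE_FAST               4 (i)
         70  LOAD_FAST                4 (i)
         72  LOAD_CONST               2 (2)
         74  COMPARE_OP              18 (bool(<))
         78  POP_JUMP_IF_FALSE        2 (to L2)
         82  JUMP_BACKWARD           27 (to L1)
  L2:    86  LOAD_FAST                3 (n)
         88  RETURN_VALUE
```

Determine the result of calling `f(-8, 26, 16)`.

LOAD_FAST_LOAD_FAST c,b → push 16,26. Stack: [16, 26]
BINARY_OP * → 16 * 26 = 416. Stack: [416]
LOAD_FAST a → push -8. Stack: [416, -8]
BINARY_OP // → 416 // -8 = -52. Stack: [-52]
STORE_FAST n → n=-52. Stack: []
LOAD_CONST → push 0. Stack: [0]
STORE_FAST i → i=0. Stack: []
LOAD_FAST i → push 0. Stack: [0]
LOAD_CONST → push 2. Stack: [0, 2]
COMPARE_OP bool(<) → 0 vs 2 = True. Stack: [True]
POP_JUMP_IF_FALSE → pop True; no jump. Stack: []
LOAD_FAST n → push -52. Stack: [-52]
LOAD_CONST → push 3. Stack: [-52, 3]
BINARY_OP >> → -52 >> 3 = -7. Stack: [-7]
STORE_FAST n → n=-7. Stack: []
LOAD_FAST n → push -7. Stack: [-7]
LOAD_CONST → push 10. Stack: [-7, 10]
BINARY_OP + → -7 + 10 = 3. Stack: [3]
STORE_FAST n → n=3. Stack: []
LOAD_FAST_LOAD_FAST b,n → push 26,3. Stack: [26, 3]
BINARY_OP + → 26 + 3 = 29. Stack: [29]
STORE_FAST n → n=29. Stack: []
LOAD_FAST i → push 0. Stack: [0]
LOAD_CONST → push 1. Stack: [0, 1]
BINARY_OP + → 0 + 1 = 1. Stack: [1]
STORE_FAST i → i=1. Stack: []
LOAD_FAST i → push 1. Stack: [1]
LOAD_CONST → push 2. Stack: [1, 2]
COMPARE_OP bool(<) → 1 vs 2 = True. Stack: [True]
POP_JUMP_IF_FALSE → pop True; no jump. Stack: []
LOAD_FAST n → push 29. Stack: [29]
LOAD_CONST → push 3. Stack: [29, 3]
BINARY_OP >> → 29 >> 3 = 3. Stack: [3]
STORE_FAST n → n=3. Stack: []
LOAD_FAST n → push 3. Stack: [3]
LOAD_CONST → push 10. Stack: [3, 10]
BINARY_OP + → 3 + 10 = 13. Stack: [13]
STORE_FAST n → n=13. Stack: []
LOAD_FAST_LOAD_FAST b,n → push 26,13. Stack: [26, 13]
BINARY_OP + → 26 + 13 = 39. Stack: [39]
STORE_FAST n → n=39. Stack: []
LOAD_FAST i → push 1. Stack: [1]
LOAD_CONST → push 1. Stack: [1, 1]
BINARY_OP + → 1 + 1 = 2. Stack: [2]
STORE_FAST i → i=2. Stack: []
LOAD_FAST i → push 2. Stack: [2]
LOAD_CONST → push 2. Stack: [2, 2]
COMPARE_OP bool(<) → 2 vs 2 = False. Stack: [False]
POP_JUMP_IF_FALSE → pop False; jump. Stack: []
LOAD_FAST n → push 39. Stack: [39]
RETURN_VALUE → return 39.

39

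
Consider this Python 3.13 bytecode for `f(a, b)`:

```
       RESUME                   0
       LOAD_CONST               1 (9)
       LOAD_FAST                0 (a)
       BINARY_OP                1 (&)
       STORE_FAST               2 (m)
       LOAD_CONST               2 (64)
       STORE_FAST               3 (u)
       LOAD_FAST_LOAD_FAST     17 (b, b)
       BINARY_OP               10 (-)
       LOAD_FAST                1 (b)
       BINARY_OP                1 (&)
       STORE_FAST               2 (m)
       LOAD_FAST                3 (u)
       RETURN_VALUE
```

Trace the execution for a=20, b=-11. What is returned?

64

LOAD_CONST → push 9. Stack: [9]
LOAD_FAST a → push 20. Stack: [9, 20]
BINARY_OP & → 9 & 20 = 0. Stack: [0]
STORE_FAST m → m=0. Stack: []
LOAD_CONST → push 64. Stack: [64]
STORE_FAST u → u=64. Stack: []
LOAD_FAST_LOAD_FAST b,b → push -11,-11. Stack: [-11, -11]
BINARY_OP - → -11 - -11 = 0. Stack: [0]
LOAD_FAST b → push -11. Stack: [0, -11]
BINARY_OP & → 0 & -11 = 0. Stack: [0]
STORE_FAST m → m=0. Stack: []
LOAD_FAST u → push 64. Stack: [64]
RETURN_VALUE → return 64.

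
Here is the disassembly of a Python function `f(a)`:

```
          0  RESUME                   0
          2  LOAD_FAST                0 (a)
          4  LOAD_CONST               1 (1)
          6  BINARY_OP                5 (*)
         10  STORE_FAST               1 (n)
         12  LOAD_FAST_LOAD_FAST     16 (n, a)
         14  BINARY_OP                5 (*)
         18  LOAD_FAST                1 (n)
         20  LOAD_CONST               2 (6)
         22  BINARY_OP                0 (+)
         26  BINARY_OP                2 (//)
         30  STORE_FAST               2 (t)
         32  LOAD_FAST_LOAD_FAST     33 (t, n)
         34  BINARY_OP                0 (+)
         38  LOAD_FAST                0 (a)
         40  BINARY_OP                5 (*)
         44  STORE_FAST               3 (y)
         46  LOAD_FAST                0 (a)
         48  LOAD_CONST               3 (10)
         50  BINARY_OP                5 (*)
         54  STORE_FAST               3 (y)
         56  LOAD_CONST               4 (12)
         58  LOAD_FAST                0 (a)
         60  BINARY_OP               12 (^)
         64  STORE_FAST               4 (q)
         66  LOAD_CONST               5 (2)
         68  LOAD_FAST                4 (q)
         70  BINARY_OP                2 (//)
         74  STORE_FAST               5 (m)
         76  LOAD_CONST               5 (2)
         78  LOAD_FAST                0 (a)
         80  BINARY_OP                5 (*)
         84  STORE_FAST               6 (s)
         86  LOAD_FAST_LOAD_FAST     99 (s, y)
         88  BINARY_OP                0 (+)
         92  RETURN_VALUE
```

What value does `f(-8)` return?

-96

LOAD_FAST a → push -8. Stack: [-8]
LOAD_CONST → push 1. Stack: [-8, 1]
BINARY_OP * → -8 * 1 = -8. Stack: [-8]
STORE_FAST n → n=-8. Stack: []
LOAD_FAST_LOAD_FAST n,a → push -8,-8. Stack: [-8, -8]
BINARY_OP * → -8 * -8 = 64. Stack: [64]
LOAD_FAST n → push -8. Stack: [64, -8]
LOAD_CONST → push 6. Stack: [64, -8, 6]
BINARY_OP + → -8 + 6 = -2. Stack: [64, -2]
BINARY_OP // → 64 // -2 = -32. Stack: [-32]
STORE_FAST t → t=-32. Stack: []
LOAD_FAST_LOAD_FAST t,n → push -32,-8. Stack: [-32, -8]
BINARY_OP + → -32 + -8 = -40. Stack: [-40]
LOAD_FAST a → push -8. Stack: [-40, -8]
BINARY_OP * → -40 * -8 = 320. Stack: [320]
STORE_FAST y → y=320. Stack: []
LOAD_FAST a → push -8. Stack: [-8]
LOAD_CONST → push 10. Stack: [-8, 10]
BINARY_OP * → -8 * 10 = -80. Stack: [-80]
STORE_FAST y → y=-80. Stack: []
LOAD_CONST → push 12. Stack: [12]
LOAD_FAST a → push -8. Stack: [12, -8]
BINARY_OP ^ → 12 ^ -8 = -12. Stack: [-12]
STORE_FAST q → q=-12. Stack: []
LOAD_CONST → push 2. Stack: [2]
LOAD_FAST q → push -12. Stack: [2, -12]
BINARY_OP // → 2 // -12 = -1. Stack: [-1]
STORE_FAST m → m=-1. Stack: []
LOAD_CONST → push 2. Stack: [2]
LOAD_FAST a → push -8. Stack: [2, -8]
BINARY_OP * → 2 * -8 = -16. Stack: [-16]
STORE_FAST s → s=-16. Stack: []
LOAD_FAST_LOAD_FAST s,y → push -16,-80. Stack: [-16, -80]
BINARY_OP + → -16 + -80 = -96. Stack: [-96]
RETURN_VALUE → return -96.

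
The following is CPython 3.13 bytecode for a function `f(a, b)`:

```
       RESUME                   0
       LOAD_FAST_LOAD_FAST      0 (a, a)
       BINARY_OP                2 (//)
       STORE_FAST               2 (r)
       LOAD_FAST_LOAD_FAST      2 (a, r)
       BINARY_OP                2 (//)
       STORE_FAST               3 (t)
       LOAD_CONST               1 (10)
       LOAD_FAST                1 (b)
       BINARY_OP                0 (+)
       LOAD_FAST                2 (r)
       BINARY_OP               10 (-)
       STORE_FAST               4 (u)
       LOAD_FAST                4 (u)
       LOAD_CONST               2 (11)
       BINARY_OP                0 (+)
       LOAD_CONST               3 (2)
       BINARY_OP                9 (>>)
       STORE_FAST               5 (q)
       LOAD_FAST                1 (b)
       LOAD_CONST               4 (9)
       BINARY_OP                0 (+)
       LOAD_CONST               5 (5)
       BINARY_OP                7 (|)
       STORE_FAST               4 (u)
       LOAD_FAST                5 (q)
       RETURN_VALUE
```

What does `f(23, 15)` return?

LOAD_FAST_LOAD_FAST a,a → push 23,23. Stack: [23, 23]
BINARY_OP // → 23 // 23 = 1. Stack: [1]
STORE_FAST r → r=1. Stack: []
LOAD_FAST_LOAD_FAST a,r → push 23,1. Stack: [23, 1]
BINARY_OP // → 23 // 1 = 23. Stack: [23]
STORE_FAST t → t=23. Stack: []
LOAD_CONST → push 10. Stack: [10]
LOAD_FAST b → push 15. Stack: [10, 15]
BINARY_OP + → 10 + 15 = 25. Stack: [25]
LOAD_FAST r → push 1. Stack: [25, 1]
BINARY_OP - → 25 - 1 = 24. Stack: [24]
STORE_FAST u → u=24. Stack: []
LOAD_FAST u → push 24. Stack: [24]
LOAD_CONST → push 11. Stack: [24, 11]
BINARY_OP + → 24 + 11 = 35. Stack: [35]
LOAD_CONST → push 2. Stack: [35, 2]
BINARY_OP >> → 35 >> 2 = 8. Stack: [8]
STORE_FAST q → q=8. Stack: []
LOAD_FAST b → push 15. Stack: [15]
LOAD_CONST → push 9. Stack: [15, 9]
BINARY_OP + → 15 + 9 = 24. Stack: [24]
LOAD_CONST → push 5. Stack: [24, 5]
BINARY_OP | → 24 | 5 = 29. Stack: [29]
STORE_FAST u → u=29. Stack: []
LOAD_FAST q → push 8. Stack: [8]
RETURN_VALUE → return 8.

8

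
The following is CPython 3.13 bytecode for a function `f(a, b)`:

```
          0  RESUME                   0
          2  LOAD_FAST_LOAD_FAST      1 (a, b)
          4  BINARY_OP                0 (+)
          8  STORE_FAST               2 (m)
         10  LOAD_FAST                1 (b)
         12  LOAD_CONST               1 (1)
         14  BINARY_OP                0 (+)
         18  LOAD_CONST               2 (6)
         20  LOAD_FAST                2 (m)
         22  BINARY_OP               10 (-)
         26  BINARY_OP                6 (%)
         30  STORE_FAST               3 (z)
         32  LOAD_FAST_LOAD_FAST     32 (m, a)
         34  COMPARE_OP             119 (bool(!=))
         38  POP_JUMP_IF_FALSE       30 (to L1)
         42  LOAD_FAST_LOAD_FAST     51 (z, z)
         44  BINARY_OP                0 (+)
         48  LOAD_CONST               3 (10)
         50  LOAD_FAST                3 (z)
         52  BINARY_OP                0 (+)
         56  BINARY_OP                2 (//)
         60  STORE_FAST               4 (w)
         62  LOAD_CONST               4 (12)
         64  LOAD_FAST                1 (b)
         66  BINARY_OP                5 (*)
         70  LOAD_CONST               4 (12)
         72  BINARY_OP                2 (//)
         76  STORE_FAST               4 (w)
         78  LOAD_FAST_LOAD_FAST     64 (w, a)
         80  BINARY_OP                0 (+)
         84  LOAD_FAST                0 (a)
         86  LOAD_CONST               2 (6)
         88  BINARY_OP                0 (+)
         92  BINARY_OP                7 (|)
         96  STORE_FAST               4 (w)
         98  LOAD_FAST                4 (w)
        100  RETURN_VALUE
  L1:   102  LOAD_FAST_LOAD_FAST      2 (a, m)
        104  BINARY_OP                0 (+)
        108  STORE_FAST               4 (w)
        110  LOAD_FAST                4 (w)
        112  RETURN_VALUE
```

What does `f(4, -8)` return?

LOAD_FAST_LOAD_FAST a,b → push 4,-8. Stack: [4, -8]
BINARY_OP + → 4 + -8 = -4. Stack: [-4]
STORE_FAST m → m=-4. Stack: []
LOAD_FAST b → push -8. Stack: [-8]
LOAD_CONST → push 1. Stack: [-8, 1]
BINARY_OP + → -8 + 1 = -7. Stack: [-7]
LOAD_CONST → push 6. Stack: [-7, 6]
LOAD_FAST m → push -4. Stack: [-7, 6, -4]
BINARY_OP - → 6 - -4 = 10. Stack: [-7, 10]
BINARY_OP % → -7 % 10 = 3. Stack: [3]
STORE_FAST z → z=3. Stack: []
LOAD_FAST_LOAD_FAST m,a → push -4,4. Stack: [-4, 4]
COMPARE_OP bool(!=) → -4 vs 4 = True. Stack: [True]
POP_JUMP_IF_FALSE → pop True; no jump. Stack: []
LOAD_FAST_LOAD_FAST z,z → push 3,3. Stack: [3, 3]
BINARY_OP + → 3 + 3 = 6. Stack: [6]
LOAD_CONST → push 10. Stack: [6, 10]
LOAD_FAST z → push 3. Stack: [6, 10, 3]
BINARY_OP + → 10 + 3 = 13. Stack: [6, 13]
BINARY_OP // → 6 // 13 = 0. Stack: [0]
STORE_FAST w → w=0. Stack: []
LOAD_CONST → push 12. Stack: [12]
LOAD_FAST b → push -8. Stack: [12, -8]
BINARY_OP * → 12 * -8 = -96. Stack: [-96]
LOAD_CONST → push 12. Stack: [-96, 12]
BINARY_OP // → -96 // 12 = -8. Stack: [-8]
STORE_FAST w → w=-8. Stack: []
LOAD_FAST_LOAD_FAST w,a → push -8,4. Stack: [-8, 4]
BINARY_OP + → -8 + 4 = -4. Stack: [-4]
LOAD_FAST a → push 4. Stack: [-4, 4]
LOAD_CONST → push 6. Stack: [-4, 4, 6]
BINARY_OP + → 4 + 6 = 10. Stack: [-4, 10]
BINARY_OP | → -4 | 10 = -2. Stack: [-2]
STORE_FAST w → w=-2. Stack: []
LOAD_FAST w → push -2. Stack: [-2]
RETURN_VALUE → return -2.

-2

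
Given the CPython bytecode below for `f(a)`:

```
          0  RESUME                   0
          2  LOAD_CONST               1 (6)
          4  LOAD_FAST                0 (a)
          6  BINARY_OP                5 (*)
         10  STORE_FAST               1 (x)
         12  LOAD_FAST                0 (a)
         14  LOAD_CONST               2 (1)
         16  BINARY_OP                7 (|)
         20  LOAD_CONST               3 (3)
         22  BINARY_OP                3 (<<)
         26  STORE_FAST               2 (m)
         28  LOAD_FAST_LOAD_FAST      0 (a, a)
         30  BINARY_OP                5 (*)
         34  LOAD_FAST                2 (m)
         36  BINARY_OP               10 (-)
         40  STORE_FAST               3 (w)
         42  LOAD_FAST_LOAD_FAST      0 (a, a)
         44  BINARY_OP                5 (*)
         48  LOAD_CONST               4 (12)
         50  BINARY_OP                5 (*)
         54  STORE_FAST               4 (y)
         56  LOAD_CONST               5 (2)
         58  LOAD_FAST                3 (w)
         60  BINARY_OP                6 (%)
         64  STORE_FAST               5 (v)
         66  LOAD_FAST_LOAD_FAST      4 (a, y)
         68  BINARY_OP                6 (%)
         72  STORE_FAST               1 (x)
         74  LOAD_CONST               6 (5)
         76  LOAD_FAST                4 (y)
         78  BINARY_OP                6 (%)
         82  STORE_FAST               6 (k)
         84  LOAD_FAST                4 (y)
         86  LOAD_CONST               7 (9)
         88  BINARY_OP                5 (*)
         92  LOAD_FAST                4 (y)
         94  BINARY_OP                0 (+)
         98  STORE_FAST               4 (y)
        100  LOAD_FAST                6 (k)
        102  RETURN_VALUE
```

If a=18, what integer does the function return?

LOAD_CONST → push 6. Stack: [6]
LOAD_FAST a → push 18. Stack: [6, 18]
BINARY_OP * → 6 * 18 = 108. Stack: [108]
STORE_FAST x → x=108. Stack: []
LOAD_FAST a → push 18. Stack: [18]
LOAD_CONST → push 1. Stack: [18, 1]
BINARY_OP | → 18 | 1 = 19. Stack: [19]
LOAD_CONST → push 3. Stack: [19, 3]
BINARY_OP << → 19 << 3 = 152. Stack: [152]
STORE_FAST m → m=152. Stack: []
LOAD_FAST_LOAD_FAST a,a → push 18,18. Stack: [18, 18]
BINARY_OP * → 18 * 18 = 324. Stack: [324]
LOAD_FAST m → push 152. Stack: [324, 152]
BINARY_OP - → 324 - 152 = 172. Stack: [172]
STORE_FAST w → w=172. Stack: []
LOAD_FAST_LOAD_FAST a,a → push 18,18. Stack: [18, 18]
BINARY_OP * → 18 * 18 = 324. Stack: [324]
LOAD_CONST → push 12. Stack: [324, 12]
BINARY_OP * → 324 * 12 = 3888. Stack: [3888]
STORE_FAST y → y=3888. Stack: []
LOAD_CONST → push 2. Stack: [2]
LOAD_FAST w → push 172. Stack: [2, 172]
BINARY_OP % → 2 % 172 = 2. Stack: [2]
STORE_FAST v → v=2. Stack: []
LOAD_FAST_LOAD_FAST a,y → push 18,3888. Stack: [18, 3888]
BINARY_OP % → 18 % 3888 = 18. Stack: [18]
STORE_FAST x → x=18. Stack: []
LOAD_CONST → push 5. Stack: [5]
LOAD_FAST y → push 3888. Stack: [5, 3888]
BINARY_OP % → 5 % 3888 = 5. Stack: [5]
STORE_FAST k → k=5. Stack: []
LOAD_FAST y → push 3888. Stack: [3888]
LOAD_CONST → push 9. Stack: [3888, 9]
BINARY_OP * → 3888 * 9 = 34992. Stack: [34992]
LOAD_FAST y → push 3888. Stack: [34992, 3888]
BINARY_OP + → 34992 + 3888 = 38880. Stack: [38880]
STORE_FAST y → y=38880. Stack: []
LOAD_FAST k → push 5. Stack: [5]
RETURN_VALUE → return 5.

5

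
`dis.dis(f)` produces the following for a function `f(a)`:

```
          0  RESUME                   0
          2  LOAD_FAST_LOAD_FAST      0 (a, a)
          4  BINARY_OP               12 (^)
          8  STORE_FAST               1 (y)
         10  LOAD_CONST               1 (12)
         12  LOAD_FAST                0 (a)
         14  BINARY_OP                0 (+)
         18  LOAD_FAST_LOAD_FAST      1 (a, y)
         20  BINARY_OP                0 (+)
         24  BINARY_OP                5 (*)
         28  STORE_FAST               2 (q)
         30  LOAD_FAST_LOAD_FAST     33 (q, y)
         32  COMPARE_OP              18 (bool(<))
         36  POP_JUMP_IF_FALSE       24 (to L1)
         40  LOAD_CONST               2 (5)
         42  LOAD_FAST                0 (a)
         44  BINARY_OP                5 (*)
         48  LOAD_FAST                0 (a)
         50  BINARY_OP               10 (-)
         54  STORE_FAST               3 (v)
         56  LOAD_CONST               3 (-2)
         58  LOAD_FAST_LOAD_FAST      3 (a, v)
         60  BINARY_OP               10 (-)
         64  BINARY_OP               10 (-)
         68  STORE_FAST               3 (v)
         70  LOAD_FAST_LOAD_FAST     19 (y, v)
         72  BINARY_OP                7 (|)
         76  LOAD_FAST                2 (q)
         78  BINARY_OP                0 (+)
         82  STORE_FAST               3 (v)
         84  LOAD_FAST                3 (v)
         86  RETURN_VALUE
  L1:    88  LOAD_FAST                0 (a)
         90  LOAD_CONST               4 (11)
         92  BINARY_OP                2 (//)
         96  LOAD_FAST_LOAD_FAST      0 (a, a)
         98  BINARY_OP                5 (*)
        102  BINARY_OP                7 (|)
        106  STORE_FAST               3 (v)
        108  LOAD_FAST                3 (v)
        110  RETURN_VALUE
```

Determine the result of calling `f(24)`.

LOAD_FAST_LOAD_FAST a,a → push 24,24. Stack: [24, 24]
BINARY_OP ^ → 24 ^ 24 = 0. Stack: [0]
STORE_FAST y → y=0. Stack: []
LOAD_CONST → push 12. Stack: [12]
LOAD_FAST a → push 24. Stack: [12, 24]
BINARY_OP + → 12 + 24 = 36. Stack: [36]
LOAD_FAST_LOAD_FAST a,y → push 24,0. Stack: [36, 24, 0]
BINARY_OP + → 24 + 0 = 24. Stack: [36, 24]
BINARY_OP * → 36 * 24 = 864. Stack: [864]
STORE_FAST q → q=864. Stack: []
LOAD_FAST_LOAD_FAST q,y → push 864,0. Stack: [864, 0]
COMPARE_OP bool(<) → 864 vs 0 = False. Stack: [False]
POP_JUMP_IF_FALSE → pop False; jump. Stack: []
LOAD_FAST a → push 24. Stack: [24]
LOAD_CONST → push 11. Stack: [24, 11]
BINARY_OP // → 24 // 11 = 2. Stack: [2]
LOAD_FAST_LOAD_FAST a,a → push 24,24. Stack: [2, 24, 24]
BINARY_OP * → 24 * 24 = 576. Stack: [2, 576]
BINARY_OP | → 2 | 576 = 578. Stack: [578]
STORE_FAST v → v=578. Stack: []
LOAD_FAST v → push 578. Stack: [578]
RETURN_VALUE → return 578.

578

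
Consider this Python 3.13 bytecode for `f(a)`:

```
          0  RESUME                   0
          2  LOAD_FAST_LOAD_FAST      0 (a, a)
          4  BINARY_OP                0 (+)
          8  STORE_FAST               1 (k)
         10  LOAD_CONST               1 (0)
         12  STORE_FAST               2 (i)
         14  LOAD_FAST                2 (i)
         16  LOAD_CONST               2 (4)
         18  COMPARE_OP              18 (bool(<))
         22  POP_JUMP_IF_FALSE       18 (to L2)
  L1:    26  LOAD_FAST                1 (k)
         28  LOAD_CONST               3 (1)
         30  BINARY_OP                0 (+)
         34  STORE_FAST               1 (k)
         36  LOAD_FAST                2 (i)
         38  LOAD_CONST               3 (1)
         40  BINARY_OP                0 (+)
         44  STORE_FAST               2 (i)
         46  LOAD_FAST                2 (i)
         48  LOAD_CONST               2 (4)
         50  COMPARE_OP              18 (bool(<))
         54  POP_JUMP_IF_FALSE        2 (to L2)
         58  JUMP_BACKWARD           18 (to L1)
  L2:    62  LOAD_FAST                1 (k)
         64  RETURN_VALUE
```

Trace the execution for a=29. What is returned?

LOAD_FAST_LOAD_FAST a,a → push 29,29. Stack: [29, 29]
BINARY_OP + → 29 + 29 = 58. Stack: [58]
STORE_FAST k → k=58. Stack: []
LOAD_CONST → push 0. Stack: [0]
STORE_FAST i → i=0. Stack: []
LOAD_FAST i → push 0. Stack: [0]
LOAD_CONST → push 4. Stack: [0, 4]
COMPARE_OP bool(<) → 0 vs 4 = True. Stack: [True]
POP_JUMP_IF_FALSE → pop True; no jump. Stack: []
LOAD_FAST k → push 58. Stack: [58]
LOAD_CONST → push 1. Stack: [58, 1]
BINARY_OP + → 58 + 1 = 59. Stack: [59]
STORE_FAST k → k=59. Stack: []
LOAD_FAST i → push 0. Stack: [0]
LOAD_CONST → push 1. Stack: [0, 1]
BINARY_OP + → 0 + 1 = 1. Stack: [1]
STORE_FAST i → i=1. Stack: []
LOAD_FAST i → push 1. Stack: [1]
LOAD_CONST → push 4. Stack: [1, 4]
COMPARE_OP bool(<) → 1 vs 4 = True. Stack: [True]
POP_JUMP_IF_FALSE → pop True; no jump. Stack: []
LOAD_FAST k → push 59. Stack: [59]
LOAD_CONST → push 1. Stack: [59, 1]
BINARY_OP + → 59 + 1 = 60. Stack: [60]
STORE_FAST k → k=60. Stack: []
LOAD_FAST i → push 1. Stack: [1]
LOAD_CONST → push 1. Stack: [1, 1]
BINARY_OP + → 1 + 1 = 2. Stack: [2]
STORE_FAST i → i=2. Stack: []
LOAD_FAST i → push 2. Stack: [2]
LOAD_CONST → push 4. Stack: [2, 4]
COMPARE_OP bool(<) → 2 vs 4 = True. Stack: [True]
POP_JUMP_IF_FALSE → pop True; no jump. Stack: []
LOAD_FAST k → push 60. Stack: [60]
LOAD_CONST → push 1. Stack: [60, 1]
BINARY_OP + → 60 + 1 = 61. Stack: [61]
STORE_FAST k → k=61. Stack: []
LOAD_FAST i → push 2. Stack: [2]
LOAD_CONST → push 1. Stack: [2, 1]
BINARY_OP + → 2 + 1 = 3. Stack: [3]
STORE_FAST i → i=3. Stack: []
LOAD_FAST i → push 3. Stack: [3]
LOAD_CONST → push 4. Stack: [3, 4]
COMPARE_OP bool(<) → 3 vs 4 = True. Stack: [True]
POP_JUMP_IF_FALSE → pop True; no jump. Stack: []
LOAD_FAST k → push 61. Stack: [61]
LOAD_CONST → push 1. Stack: [61, 1]
BINARY_OP + → 61 + 1 = 62. Stack: [62]
STORE_FAST k → k=62. Stack: []
LOAD_FAST i → push 3. Stack: [3]
LOAD_CONST → push 1. Stack: [3, 1]
BINARY_OP + → 3 + 1 = 4. Stack: [4]
STORE_FAST i → i=4. Stack: []
LOAD_FAST i → push 4. Stack: [4]
LOAD_CONST → push 4. Stack: [4, 4]
COMPARE_OP bool(<) → 4 vs 4 = False. Stack: [False]
POP_JUMP_IF_FALSE → pop False; jump. Stack: []
LOAD_FAST k → push 62. Stack: [62]
RETURN_VALUE → return 62.

62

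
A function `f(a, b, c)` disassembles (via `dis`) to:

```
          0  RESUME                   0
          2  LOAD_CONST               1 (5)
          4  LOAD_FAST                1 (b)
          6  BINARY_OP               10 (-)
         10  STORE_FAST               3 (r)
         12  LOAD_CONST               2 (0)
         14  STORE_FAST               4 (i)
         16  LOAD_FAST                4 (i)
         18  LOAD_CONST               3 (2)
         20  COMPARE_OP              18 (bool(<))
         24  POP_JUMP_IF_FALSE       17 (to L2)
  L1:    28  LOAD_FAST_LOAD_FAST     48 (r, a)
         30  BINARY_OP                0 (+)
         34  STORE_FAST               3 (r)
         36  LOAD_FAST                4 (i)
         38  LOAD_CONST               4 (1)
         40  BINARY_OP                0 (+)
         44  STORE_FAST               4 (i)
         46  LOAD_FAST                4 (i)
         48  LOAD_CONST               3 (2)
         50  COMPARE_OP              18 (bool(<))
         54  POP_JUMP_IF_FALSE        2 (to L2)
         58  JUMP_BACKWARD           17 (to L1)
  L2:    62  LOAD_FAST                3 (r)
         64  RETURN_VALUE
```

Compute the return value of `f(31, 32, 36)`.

LOAD_CONST → push 5. Stack: [5]
LOAD_FAST b → push 32. Stack: [5, 32]
BINARY_OP - → 5 - 32 = -27. Stack: [-27]
STORE_FAST r → r=-27. Stack: []
LOAD_CONST → push 0. Stack: [0]
STORE_FAST i → i=0. Stack: []
LOAD_FAST i → push 0. Stack: [0]
LOAD_CONST → push 2. Stack: [0, 2]
COMPARE_OP bool(<) → 0 vs 2 = True. Stack: [True]
POP_JUMP_IF_FALSE → pop True; no jump. Stack: []
LOAD_FAST_LOAD_FAST r,a → push -27,31. Stack: [-27, 31]
BINARY_OP + → -27 + 31 = 4. Stack: [4]
STORE_FAST r → r=4. Stack: []
LOAD_FAST i → push 0. Stack: [0]
LOAD_CONST → push 1. Stack: [0, 1]
BINARY_OP + → 0 + 1 = 1. Stack: [1]
STORE_FAST i → i=1. Stack: []
LOAD_FAST i → push 1. Stack: [1]
LOAD_CONST → push 2. Stack: [1, 2]
COMPARE_OP bool(<) → 1 vs 2 = True. Stack: [True]
POP_JUMP_IF_FALSE → pop True; no jump. Stack: []
LOAD_FAST_LOAD_FAST r,a → push 4,31. Stack: [4, 31]
BINARY_OP + → 4 + 31 = 35. Stack: [35]
STORE_FAST r → r=35. Stack: []
LOAD_FAST i → push 1. Stack: [1]
LOAD_CONST → push 1. Stack: [1, 1]
BINARY_OP + → 1 + 1 = 2. Stack: [2]
STORE_FAST i → i=2. Stack: []
LOAD_FAST i → push 2. Stack: [2]
LOAD_CONST → push 2. Stack: [2, 2]
COMPARE_OP bool(<) → 2 vs 2 = False. Stack: [False]
POP_JUMP_IF_FALSE → pop False; jump. Stack: []
LOAD_FAST r → push 35. Stack: [35]
RETURN_VALUE → return 35.

35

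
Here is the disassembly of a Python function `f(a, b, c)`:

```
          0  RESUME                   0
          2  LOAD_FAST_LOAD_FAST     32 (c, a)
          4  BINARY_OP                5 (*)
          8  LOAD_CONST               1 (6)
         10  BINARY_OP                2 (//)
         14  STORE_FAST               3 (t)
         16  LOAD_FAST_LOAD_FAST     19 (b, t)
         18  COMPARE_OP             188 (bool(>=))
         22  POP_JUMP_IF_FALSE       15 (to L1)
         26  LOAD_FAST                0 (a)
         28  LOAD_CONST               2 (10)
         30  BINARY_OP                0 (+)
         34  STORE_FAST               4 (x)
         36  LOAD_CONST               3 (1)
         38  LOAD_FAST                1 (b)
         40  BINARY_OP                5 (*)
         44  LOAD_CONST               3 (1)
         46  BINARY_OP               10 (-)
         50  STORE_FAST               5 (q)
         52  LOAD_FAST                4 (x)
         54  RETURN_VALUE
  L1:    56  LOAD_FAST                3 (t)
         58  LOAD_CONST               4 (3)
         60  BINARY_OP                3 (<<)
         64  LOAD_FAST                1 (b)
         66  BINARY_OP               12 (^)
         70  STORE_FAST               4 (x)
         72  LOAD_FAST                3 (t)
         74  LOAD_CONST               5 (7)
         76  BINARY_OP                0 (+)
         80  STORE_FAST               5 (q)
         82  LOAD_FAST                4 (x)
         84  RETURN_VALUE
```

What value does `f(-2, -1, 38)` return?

8

LOAD_FAST_LOAD_FAST c,a → push 38,-2. Stack: [38, -2]
BINARY_OP * → 38 * -2 = -76. Stack: [-76]
LOAD_CONST → push 6. Stack: [-76, 6]
BINARY_OP // → -76 // 6 = -13. Stack: [-13]
STORE_FAST t → t=-13. Stack: []
LOAD_FAST_LOAD_FAST b,t → push -1,-13. Stack: [-1, -13]
COMPARE_OP bool(>=) → -1 vs -13 = True. Stack: [True]
POP_JUMP_IF_FALSE → pop True; no jump. Stack: []
LOAD_FAST a → push -2. Stack: [-2]
LOAD_CONST → push 10. Stack: [-2, 10]
BINARY_OP + → -2 + 10 = 8. Stack: [8]
STORE_FAST x → x=8. Stack: []
LOAD_CONST → push 1. Stack: [1]
LOAD_FAST b → push -1. Stack: [1, -1]
BINARY_OP * → 1 * -1 = -1. Stack: [-1]
LOAD_CONST → push 1. Stack: [-1, 1]
BINARY_OP - → -1 - 1 = -2. Stack: [-2]
STORE_FAST q → q=-2. Stack: []
LOAD_FAST x → push 8. Stack: [8]
RETURN_VALUE → return 8.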